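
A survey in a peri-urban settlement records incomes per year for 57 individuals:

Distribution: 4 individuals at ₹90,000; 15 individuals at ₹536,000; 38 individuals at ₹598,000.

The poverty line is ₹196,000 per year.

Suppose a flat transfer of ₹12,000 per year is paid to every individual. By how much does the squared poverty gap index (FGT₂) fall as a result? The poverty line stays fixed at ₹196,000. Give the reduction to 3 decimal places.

0.004

Before: below the line — 4×₹90,000; squared poverty gap index (FGT₂) = 0.02053.
After the ₹12,000 transfer: below the line — 4×₹102,000; squared poverty gap index (FGT₂) = 0.01614.
Reduction = 0.02053 − 0.01614 = 0.004.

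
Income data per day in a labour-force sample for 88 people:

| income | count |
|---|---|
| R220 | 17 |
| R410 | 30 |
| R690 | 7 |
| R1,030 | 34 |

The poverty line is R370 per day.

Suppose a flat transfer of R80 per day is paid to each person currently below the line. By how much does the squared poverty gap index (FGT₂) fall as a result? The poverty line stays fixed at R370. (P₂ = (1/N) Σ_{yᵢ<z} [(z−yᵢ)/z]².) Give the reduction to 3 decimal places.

0.025

Before: below the line — 17×R220; squared poverty gap index (FGT₂) = 0.03175.
After the R80 transfer: below the line — 17×R300; squared poverty gap index (FGT₂) = 0.00691.
Reduction = 0.03175 − 0.00691 = 0.025.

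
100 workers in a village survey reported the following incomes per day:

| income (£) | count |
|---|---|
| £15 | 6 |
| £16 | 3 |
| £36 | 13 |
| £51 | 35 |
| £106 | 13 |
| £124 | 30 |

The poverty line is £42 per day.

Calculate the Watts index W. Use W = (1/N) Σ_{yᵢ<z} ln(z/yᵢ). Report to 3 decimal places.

Below z: 6×£15, 3×£16, 13×£36 (q = 22 of N = 100).
ln(z/y) terms: ln(42/15) = 1.0296 (×6); ln(42/16) = 0.9651 (×3); ln(42/36) = 0.1542 (×13).
W = 11.076918 / 100 = 0.111.

0.111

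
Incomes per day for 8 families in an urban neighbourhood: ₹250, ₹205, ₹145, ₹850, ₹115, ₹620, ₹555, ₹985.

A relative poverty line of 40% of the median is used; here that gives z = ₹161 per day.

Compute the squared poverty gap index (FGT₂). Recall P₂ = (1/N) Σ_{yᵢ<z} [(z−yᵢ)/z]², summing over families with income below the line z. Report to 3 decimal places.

Below z: ₹115, ₹145 (q = 2 of N = 8).
Normalized shortfalls: (161−115)/161 = 0.2857; (161−145)/161 = 0.0994.
Squared: 0.0816; 0.0099.
Sum = 0.091509; P₂ = 0.091509 / 8 = 0.011.

0.011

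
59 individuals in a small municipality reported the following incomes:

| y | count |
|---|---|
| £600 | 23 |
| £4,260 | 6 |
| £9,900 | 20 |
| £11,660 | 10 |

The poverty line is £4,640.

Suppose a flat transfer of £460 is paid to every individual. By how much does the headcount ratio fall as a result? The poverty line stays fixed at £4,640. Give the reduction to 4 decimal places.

Before: below the line — 23×£600, 6×£4,260; headcount ratio = 0.491525.
After the £460 transfer: below the line — 23×£1,060; headcount ratio = 0.389831.
Reduction = 0.491525 − 0.389831 = 0.1017.

0.1017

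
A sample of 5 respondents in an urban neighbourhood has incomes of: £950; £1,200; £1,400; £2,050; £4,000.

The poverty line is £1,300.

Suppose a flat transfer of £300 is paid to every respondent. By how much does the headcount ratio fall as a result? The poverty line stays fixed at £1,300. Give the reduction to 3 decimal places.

0.200

Before: below the line — £950, £1,200; headcount ratio = 0.40000.
After the £300 transfer: below the line — £1,250; headcount ratio = 0.20000.
Reduction = 0.40000 − 0.20000 = 0.200.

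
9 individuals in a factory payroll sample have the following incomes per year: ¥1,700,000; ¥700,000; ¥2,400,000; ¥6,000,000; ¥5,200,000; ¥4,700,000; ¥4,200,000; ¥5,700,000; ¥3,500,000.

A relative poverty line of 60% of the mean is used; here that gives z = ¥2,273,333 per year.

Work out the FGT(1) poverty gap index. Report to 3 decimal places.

0.105

Poor units: ¥700,000, ¥1,700,000 (q = 2 of N = 9).
Gap ratios (z−y)/z: (2273333−700000)/2273333 = 0.6921; (2273333−1700000)/2273333 = 0.2522.
Sum of shortfalls = 0.944281; P₁ averages over all N: 0.944281 / 9 = 0.105.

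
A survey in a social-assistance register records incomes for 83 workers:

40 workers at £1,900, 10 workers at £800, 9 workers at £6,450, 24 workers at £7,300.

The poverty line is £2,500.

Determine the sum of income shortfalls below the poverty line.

£41,000

Incomes under z: 10×£800, 40×£1,900 (q = 50 of N = 83).
Individual gaps: 10×(2500−800) = 17000; 40×(2500−1900) = 24000.
Aggregate gap = £41,000.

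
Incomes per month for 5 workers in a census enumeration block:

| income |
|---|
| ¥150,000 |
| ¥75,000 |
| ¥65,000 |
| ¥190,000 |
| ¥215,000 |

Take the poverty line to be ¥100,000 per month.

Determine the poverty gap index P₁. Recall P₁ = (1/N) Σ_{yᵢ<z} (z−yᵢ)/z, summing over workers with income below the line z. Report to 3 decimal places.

Incomes under z: ¥65,000, ¥75,000 (q = 2 of N = 5).
Gap ratios (z−y)/z: (100000−65000)/100000 = 0.3500; (100000−75000)/100000 = 0.2500.
Σ = 0.600000. Dividing by the full population N = 5 gives P₁ = 0.120.

0.120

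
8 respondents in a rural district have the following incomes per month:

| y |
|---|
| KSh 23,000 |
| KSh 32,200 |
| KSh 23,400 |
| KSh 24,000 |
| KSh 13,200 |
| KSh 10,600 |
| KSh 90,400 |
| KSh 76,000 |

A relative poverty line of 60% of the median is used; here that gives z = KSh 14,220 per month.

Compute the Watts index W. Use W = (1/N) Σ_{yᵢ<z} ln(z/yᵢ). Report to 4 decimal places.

0.0460

Below z: KSh 10,600, KSh 13,200 (q = 2 of N = 8).
ln(z/y) terms: ln(14220/10600) = 0.2938; ln(14220/13200) = 0.0744.
W = 0.368228 / 8 = 0.0460.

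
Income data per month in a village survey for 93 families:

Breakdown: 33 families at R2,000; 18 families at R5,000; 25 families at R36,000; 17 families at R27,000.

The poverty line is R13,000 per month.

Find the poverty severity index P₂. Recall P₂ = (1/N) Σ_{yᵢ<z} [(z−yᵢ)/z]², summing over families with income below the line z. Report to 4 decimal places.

0.3274

Below z: 33×R2,000, 18×R5,000 (q = 51 of N = 93).
Normalized shortfalls: (13000−2000)/13000 = 0.8462 (×33); (13000−5000)/13000 = 0.6154 (×18).
Squared: 0.7160 (×33); 0.3787 (×18).
Sum = 30.443787; P₂ = 30.443787 / 93 = 0.3274.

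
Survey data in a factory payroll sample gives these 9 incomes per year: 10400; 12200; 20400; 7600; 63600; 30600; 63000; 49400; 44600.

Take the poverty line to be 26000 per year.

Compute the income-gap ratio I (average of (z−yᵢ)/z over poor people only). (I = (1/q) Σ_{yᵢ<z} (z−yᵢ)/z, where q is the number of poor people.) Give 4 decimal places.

Incomes under z: 7600, 10400, 12200, 20400 (q = 4 of N = 9).
Relative gaps: 0.7077, 0.6000, 0.5308, 0.2154; sum = 2.053846.
I averages over the q = 4 poor units only: 2.053846 / 4 = 0.5135.

0.5135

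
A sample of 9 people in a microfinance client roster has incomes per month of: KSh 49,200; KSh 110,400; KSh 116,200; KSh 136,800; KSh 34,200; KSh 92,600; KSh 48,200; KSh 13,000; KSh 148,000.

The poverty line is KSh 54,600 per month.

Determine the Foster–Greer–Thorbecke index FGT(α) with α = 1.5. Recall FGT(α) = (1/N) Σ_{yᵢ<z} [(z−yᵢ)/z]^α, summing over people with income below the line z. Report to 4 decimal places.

Poor units: KSh 13,000, KSh 34,200, KSh 48,200, KSh 49,200 (q = 4 of N = 9).
Gap ratios (z−y)/z: (54600−13000)/54600 = 0.7619; (54600−34200)/54600 = 0.3736; (54600−48200)/54600 = 0.1172; (54600−49200)/54600 = 0.0989.
Raised to α = 1.5: 0.66504; 0.22838; 0.04013; 0.03110.
Sum = 0.964658; FGT(1.5) = 0.964658 / 9 = 0.1072.

0.1072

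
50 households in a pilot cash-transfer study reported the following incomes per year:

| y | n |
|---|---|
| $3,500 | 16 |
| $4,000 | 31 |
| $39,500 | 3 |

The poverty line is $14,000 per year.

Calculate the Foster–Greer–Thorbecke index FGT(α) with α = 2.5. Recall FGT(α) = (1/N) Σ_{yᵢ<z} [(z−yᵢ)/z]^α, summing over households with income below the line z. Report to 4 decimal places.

Incomes under z: 16×$3,500, 31×$4,000 (q = 47 of N = 50).
Relative gaps: (14000−3500)/14000 = 0.7500 (×16); (14000−4000)/14000 = 0.7143 (×31).
Raised to α = 2.5: 0.48714 (×16); 0.43120 (×31).
Sum = 21.161464; FGT(2.5) = 21.161464 / 50 = 0.4232.

0.4232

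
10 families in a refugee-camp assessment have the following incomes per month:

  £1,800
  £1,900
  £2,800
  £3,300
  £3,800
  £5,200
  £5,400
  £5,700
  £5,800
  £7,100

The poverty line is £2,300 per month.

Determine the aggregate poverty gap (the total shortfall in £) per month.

Below z: £1,800, £1,900 (q = 2 of N = 10).
Individual gaps: 2300−1800 = 500; 2300−1900 = 400.
Aggregate gap = £900.

£900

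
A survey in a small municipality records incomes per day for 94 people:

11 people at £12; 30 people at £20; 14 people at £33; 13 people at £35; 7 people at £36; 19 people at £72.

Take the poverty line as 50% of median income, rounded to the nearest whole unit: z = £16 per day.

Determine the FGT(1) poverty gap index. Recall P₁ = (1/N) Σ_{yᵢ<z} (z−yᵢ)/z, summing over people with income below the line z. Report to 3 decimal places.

Poor units: 11×£12 (q = 11 of N = 94).
Gap ratios (z−y)/z: (16−12)/16 = 0.2500 (×11).
Σ = 2.750000. Dividing by the full population N = 94 gives P₁ = 0.029.

0.029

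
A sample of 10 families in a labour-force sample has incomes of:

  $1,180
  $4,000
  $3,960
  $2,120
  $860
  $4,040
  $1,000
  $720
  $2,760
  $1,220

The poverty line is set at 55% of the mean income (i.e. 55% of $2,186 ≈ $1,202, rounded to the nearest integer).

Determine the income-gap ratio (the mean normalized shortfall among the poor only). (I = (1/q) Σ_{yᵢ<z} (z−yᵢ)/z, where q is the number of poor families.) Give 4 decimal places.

0.2180

Poor units: $720, $860, $1,000, $1,180 (q = 4 of N = 10).
Shortfall ratios (z−y)/z: 0.4010, 0.2845, 0.1681, 0.0183; sum = 0.871880.
The income-gap ratio divides by q (the poor only): 0.871880 / 4 = 0.2180.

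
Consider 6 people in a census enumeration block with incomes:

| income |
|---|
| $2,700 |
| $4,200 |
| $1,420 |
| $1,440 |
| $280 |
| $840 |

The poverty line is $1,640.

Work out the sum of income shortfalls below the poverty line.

Below z: $280, $840, $1,420, $1,440 (q = 4 of N = 6).
Individual gaps: 1640−280 = 1360; 1640−840 = 800; 1640−1420 = 220; 1640−1440 = 200.
Aggregate gap = $2,580.

$2,580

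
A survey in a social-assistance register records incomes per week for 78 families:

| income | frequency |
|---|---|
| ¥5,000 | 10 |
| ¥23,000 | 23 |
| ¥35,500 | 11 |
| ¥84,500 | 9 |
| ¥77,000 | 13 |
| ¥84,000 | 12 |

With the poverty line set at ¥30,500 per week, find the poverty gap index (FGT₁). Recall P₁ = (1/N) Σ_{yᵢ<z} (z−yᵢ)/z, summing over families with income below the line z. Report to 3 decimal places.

0.180

Incomes under z: 10×¥5,000, 23×¥23,000 (q = 33 of N = 78).
Shortfall ratios: (30500−5000)/30500 = 0.8361 (×10); (30500−23000)/30500 = 0.2459 (×23).
Sum of shortfalls = 14.016393; P₁ averages over all N: 14.016393 / 78 = 0.180.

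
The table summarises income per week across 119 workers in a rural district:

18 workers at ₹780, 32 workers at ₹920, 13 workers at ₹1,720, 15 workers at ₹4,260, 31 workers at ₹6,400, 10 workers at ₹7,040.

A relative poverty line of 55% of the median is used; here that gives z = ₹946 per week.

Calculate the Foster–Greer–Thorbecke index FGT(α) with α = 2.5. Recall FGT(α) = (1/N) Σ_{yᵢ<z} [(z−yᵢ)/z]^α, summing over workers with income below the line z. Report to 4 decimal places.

0.0020

Poor units: 18×₹780, 32×₹920 (q = 50 of N = 119).
Gap ratios (z−y)/z: (946−780)/946 = 0.1755 (×18); (946−920)/946 = 0.0275 (×32).
Raised to α = 2.5: 0.01290 (×18); 0.00013 (×32).
Sum = 0.236182; FGT(2.5) = 0.236182 / 119 = 0.0020.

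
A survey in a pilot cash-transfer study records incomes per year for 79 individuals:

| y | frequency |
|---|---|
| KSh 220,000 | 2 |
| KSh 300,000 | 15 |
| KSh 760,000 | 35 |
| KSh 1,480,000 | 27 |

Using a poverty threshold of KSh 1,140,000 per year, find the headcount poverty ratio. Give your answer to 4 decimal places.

52 of the 79 individuals have income below KSh 1,140,000.
H = 52/79 = 0.6582.

0.6582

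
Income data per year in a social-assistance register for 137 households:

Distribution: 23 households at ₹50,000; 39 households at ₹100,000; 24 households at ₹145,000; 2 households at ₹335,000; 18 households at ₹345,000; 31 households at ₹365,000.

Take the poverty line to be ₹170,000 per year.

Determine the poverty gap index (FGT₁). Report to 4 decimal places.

Poor units: 23×₹50,000, 39×₹100,000, 24×₹145,000 (q = 86 of N = 137).
Gap ratios (z−y)/z: (170000−50000)/170000 = 0.7059 (×23); (170000−100000)/170000 = 0.4118 (×39); (170000−145000)/170000 = 0.1471 (×24).
Sum of shortfalls = 35.823529; P₁ averages over all N: 35.823529 / 137 = 0.2615.

0.2615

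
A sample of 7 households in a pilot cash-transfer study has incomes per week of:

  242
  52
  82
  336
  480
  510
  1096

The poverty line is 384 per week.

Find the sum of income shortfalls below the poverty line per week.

Below z: 52, 82, 242, 336 (q = 4 of N = 7).
Individual gaps: 384−52 = 332; 384−82 = 302; 384−242 = 142; 384−336 = 48.
Aggregate gap = 824.

824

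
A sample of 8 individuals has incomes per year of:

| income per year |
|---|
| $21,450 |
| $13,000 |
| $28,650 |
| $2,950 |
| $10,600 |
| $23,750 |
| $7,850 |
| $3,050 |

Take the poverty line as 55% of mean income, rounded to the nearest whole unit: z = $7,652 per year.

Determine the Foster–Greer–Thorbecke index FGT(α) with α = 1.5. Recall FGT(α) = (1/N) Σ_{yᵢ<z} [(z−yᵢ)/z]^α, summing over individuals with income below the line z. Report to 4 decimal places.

Below the line: $2,950, $3,050 (q = 2 of N = 8).
Normalized shortfalls: (7652−2950)/7652 = 0.6145; (7652−3050)/7652 = 0.6014.
Raised to α = 1.5: 0.48168; 0.46640.
Sum = 0.948082; FGT(1.5) = 0.948082 / 8 = 0.1185.

0.1185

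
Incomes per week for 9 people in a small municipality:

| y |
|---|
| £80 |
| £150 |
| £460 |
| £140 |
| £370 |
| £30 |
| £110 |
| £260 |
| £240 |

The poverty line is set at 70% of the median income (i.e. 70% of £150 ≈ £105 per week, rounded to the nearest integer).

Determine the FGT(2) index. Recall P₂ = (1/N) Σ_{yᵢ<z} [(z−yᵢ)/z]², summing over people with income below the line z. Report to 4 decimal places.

Poor units: £30, £80 (q = 2 of N = 9).
Relative gaps: (105−30)/105 = 0.7143; (105−80)/105 = 0.2381.
Squared: 0.5102; 0.0567.
Sum = 0.566893; P₂ = 0.566893 / 9 = 0.0630.

0.0630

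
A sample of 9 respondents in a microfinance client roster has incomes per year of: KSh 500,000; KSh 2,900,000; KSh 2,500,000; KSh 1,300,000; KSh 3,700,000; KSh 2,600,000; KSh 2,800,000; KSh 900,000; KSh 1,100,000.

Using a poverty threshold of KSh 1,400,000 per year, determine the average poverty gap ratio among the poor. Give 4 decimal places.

Incomes under z: KSh 500,000, KSh 900,000, KSh 1,100,000, KSh 1,300,000 (q = 4 of N = 9).
Relative gaps: 0.6429, 0.3571, 0.2143, 0.0714; sum = 1.285714.
The income-gap ratio divides by q (the poor only): 1.285714 / 4 = 0.3214.

0.3214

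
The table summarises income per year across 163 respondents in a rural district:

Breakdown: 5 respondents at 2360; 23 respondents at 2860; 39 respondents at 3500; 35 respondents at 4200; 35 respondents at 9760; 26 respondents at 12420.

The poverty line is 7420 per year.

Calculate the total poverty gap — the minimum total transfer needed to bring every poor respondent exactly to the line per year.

395760

Poor units: 5×2360, 23×2860, 39×3500, 35×4200 (q = 102 of N = 163).
Individual gaps: 5×(7420−2360) = 25300; 23×(7420−2860) = 104880; 39×(7420−3500) = 152880; 35×(7420−4200) = 112700.
Aggregate gap = 395760.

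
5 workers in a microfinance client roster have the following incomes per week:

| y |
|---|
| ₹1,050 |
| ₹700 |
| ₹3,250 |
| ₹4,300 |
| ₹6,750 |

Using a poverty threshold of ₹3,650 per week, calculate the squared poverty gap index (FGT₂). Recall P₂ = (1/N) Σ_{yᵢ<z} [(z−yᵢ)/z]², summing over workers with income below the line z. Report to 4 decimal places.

Below the line: ₹700, ₹1,050, ₹3,250 (q = 3 of N = 5).
Relative gaps: (3650−700)/3650 = 0.8082; (3650−1050)/3650 = 0.7123; (3650−3250)/3650 = 0.1096.
Squared: 0.6532; 0.5074; 0.0120.
Sum = 1.172640; P₂ = 1.172640 / 5 = 0.2345.

0.2345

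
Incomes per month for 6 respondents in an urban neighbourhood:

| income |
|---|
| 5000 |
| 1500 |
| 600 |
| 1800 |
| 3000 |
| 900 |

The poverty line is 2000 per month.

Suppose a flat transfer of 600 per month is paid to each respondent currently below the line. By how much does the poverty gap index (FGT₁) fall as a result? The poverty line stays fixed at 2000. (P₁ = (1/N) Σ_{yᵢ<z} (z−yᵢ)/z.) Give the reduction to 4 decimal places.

Before: below the line — 600, 900, 1500, 1800; poverty gap index (FGT₁) = 0.266667.
After the 600 transfer: below the line — 1200, 1500; poverty gap index (FGT₁) = 0.108333.
Reduction = 0.266667 − 0.108333 = 0.1583.

0.1583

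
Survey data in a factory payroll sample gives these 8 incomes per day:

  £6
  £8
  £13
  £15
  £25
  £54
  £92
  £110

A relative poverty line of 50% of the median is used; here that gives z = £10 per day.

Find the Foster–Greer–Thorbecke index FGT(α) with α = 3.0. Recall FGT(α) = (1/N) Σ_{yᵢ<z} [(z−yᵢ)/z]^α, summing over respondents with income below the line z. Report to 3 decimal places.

Incomes under z: £6, £8 (q = 2 of N = 8).
Relative gaps: (10−6)/10 = 0.4000; (10−8)/10 = 0.2000.
Raised to α = 3.0: 0.06400; 0.00800.
Sum = 0.072000; FGT(3.0) = 0.072000 / 8 = 0.009.

0.009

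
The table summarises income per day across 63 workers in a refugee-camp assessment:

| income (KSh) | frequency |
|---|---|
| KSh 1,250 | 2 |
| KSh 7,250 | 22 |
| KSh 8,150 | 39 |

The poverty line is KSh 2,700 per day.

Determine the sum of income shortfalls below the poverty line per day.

Below the line: 2×KSh 1,250 (q = 2 of N = 63).
Individual gaps: 2×(2700−1250) = 2900.
Aggregate gap = KSh 2,900.

KSh 2,900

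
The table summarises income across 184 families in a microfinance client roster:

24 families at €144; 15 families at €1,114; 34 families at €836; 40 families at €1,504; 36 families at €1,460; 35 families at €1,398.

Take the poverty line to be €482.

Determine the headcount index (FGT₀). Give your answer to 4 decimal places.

0.1304

24 of the 184 families have income below €482.
H = 24/184 = 0.1304.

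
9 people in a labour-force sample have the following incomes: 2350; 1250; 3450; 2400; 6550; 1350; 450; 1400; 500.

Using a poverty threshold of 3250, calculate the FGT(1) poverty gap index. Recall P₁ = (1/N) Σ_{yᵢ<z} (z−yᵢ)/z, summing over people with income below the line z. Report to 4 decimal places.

Below z: 450, 500, 1250, 1350, 1400, 2350, 2400 (q = 7 of N = 9).
Normalized shortfalls: (3250−450)/3250 = 0.8615; (3250−500)/3250 = 0.8462; (3250−1250)/3250 = 0.6154; (3250−1350)/3250 = 0.5846; (3250−1400)/3250 = 0.5692; (3250−2350)/3250 = 0.2769; (3250−2400)/3250 = 0.2615.
Sum of shortfalls = 4.015385; P₁ averages over all N: 4.015385 / 9 = 0.4462.

0.4462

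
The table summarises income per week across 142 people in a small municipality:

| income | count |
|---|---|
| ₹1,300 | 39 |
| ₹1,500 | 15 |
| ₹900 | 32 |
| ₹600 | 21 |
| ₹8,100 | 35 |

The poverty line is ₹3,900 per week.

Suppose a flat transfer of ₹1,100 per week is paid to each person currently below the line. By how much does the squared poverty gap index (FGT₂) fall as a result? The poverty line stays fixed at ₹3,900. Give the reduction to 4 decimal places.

Before: below the line — 21×₹600, 32×₹900, 39×₹1,300, 15×₹1,500; squared poverty gap index (FGT₂) = 0.401297.
After the ₹1,100 transfer: below the line — 21×₹1,700, 32×₹2,000, 39×₹2,400, 15×₹2,600; squared poverty gap index (FGT₂) = 0.152911.
Reduction = 0.401297 − 0.152911 = 0.2484.

0.2484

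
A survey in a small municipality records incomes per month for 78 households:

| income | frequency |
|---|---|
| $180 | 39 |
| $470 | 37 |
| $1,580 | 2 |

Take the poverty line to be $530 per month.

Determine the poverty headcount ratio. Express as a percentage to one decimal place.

97.4%

76 of the 78 households have income below $530.
H = 76/78 = 97.4%.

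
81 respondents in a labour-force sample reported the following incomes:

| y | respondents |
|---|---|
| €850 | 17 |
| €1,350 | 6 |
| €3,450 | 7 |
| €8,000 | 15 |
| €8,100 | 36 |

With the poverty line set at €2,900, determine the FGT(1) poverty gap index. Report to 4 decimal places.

0.1880

Below the line: 17×€850, 6×€1,350 (q = 23 of N = 81).
Relative gaps: (2900−850)/2900 = 0.7069 (×17); (2900−1350)/2900 = 0.5345 (×6).
Sum of shortfalls = 15.224138; P₁ averages over all N: 15.224138 / 81 = 0.1880.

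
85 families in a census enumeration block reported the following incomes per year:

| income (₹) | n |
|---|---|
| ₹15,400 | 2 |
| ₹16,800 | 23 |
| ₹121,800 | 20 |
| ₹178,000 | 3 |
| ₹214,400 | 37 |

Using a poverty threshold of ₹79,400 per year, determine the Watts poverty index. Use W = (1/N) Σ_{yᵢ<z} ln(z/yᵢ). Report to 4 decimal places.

Below the line: 2×₹15,400, 23×₹16,800 (q = 25 of N = 85).
Log shortfalls: ln(79400/15400) = 1.6401 (×2); ln(79400/16800) = 1.5531 (×23).
W = 39.002010 / 85 = 0.4588.

0.4588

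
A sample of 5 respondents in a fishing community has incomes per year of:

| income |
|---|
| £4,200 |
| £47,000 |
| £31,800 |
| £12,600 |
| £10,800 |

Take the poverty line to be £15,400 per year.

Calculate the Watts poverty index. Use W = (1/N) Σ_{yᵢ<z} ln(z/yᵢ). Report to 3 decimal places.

Poor units: £4,200, £10,800, £12,600 (q = 3 of N = 5).
ln(z/y) terms: ln(15400/4200) = 1.2993; ln(15400/10800) = 0.3548; ln(15400/12600) = 0.2007.
W = 1.854775 / 5 = 0.371.

0.371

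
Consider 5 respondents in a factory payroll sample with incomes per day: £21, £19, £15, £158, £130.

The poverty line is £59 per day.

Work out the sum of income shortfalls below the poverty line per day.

Below z: £15, £19, £21 (q = 3 of N = 5).
Individual gaps: 59−15 = 44; 59−19 = 40; 59−21 = 38.
Aggregate gap = £122.

£122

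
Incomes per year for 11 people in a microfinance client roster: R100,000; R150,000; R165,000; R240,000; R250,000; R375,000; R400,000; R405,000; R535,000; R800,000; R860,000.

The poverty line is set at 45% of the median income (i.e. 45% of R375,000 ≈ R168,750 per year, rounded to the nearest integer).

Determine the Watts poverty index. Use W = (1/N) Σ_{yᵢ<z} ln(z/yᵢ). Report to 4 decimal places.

0.0603

Poor units: R100,000, R150,000, R165,000 (q = 3 of N = 11).
Log gaps: ln(168750/100000) = 0.5232; ln(168750/150000) = 0.1178; ln(168750/165000) = 0.0225.
W = 0.663504 / 11 = 0.0603.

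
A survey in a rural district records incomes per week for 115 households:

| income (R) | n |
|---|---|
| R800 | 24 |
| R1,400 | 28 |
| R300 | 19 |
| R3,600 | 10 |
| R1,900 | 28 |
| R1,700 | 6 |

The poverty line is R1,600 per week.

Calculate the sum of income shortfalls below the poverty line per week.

Below the line: 19×R300, 24×R800, 28×R1,400 (q = 71 of N = 115).
Individual gaps: 19×(1600−300) = 24700; 24×(1600−800) = 19200; 28×(1600−1400) = 5600.
Aggregate gap = R49,500.

R49,500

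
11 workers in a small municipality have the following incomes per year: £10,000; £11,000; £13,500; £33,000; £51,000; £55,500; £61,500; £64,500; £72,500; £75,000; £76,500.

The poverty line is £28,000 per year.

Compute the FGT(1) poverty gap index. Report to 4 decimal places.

Incomes under z: £10,000, £11,000, £13,500 (q = 3 of N = 11).
Normalized shortfalls: (28000−10000)/28000 = 0.6429; (28000−11000)/28000 = 0.6071; (28000−13500)/28000 = 0.5179.
Σ = 1.767857. Dividing by the full population N = 11 gives P₁ = 0.1607.

0.1607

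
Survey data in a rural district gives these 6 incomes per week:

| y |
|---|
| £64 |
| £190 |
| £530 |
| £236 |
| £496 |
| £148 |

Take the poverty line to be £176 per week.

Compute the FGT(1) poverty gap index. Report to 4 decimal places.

0.1326

Below the line: £64, £148 (q = 2 of N = 6).
Normalized shortfalls: (176−64)/176 = 0.6364; (176−148)/176 = 0.1591.
Σ = 0.795455. Dividing by the full population N = 6 gives P₁ = 0.1326.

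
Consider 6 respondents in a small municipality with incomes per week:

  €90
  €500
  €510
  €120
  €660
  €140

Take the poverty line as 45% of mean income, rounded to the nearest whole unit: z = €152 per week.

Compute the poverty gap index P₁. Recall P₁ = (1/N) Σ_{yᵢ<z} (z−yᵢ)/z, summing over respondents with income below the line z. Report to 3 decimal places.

0.116

Incomes under z: €90, €120, €140 (q = 3 of N = 6).
Shortfall ratios: (152−90)/152 = 0.4079; (152−120)/152 = 0.2105; (152−140)/152 = 0.0789.
Σ = 0.697368. Dividing by the full population N = 6 gives P₁ = 0.116.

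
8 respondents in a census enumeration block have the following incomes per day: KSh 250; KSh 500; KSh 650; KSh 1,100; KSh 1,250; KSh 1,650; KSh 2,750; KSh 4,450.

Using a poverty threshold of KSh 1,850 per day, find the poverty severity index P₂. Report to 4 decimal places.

Below z: KSh 250, KSh 500, KSh 650, KSh 1,100, KSh 1,250, KSh 1,650 (q = 6 of N = 8).
Gap ratios (z−y)/z: (1850−250)/1850 = 0.8649; (1850−500)/1850 = 0.7297; (1850−650)/1850 = 0.6486; (1850−1100)/1850 = 0.4054; (1850−1250)/1850 = 0.3243; (1850−1650)/1850 = 0.1081.
Squared: 0.7480; 0.5325; 0.4207; 0.1644; 0.1052; 0.0117.
Sum = 1.982469; P₂ = 1.982469 / 8 = 0.2478.

0.2478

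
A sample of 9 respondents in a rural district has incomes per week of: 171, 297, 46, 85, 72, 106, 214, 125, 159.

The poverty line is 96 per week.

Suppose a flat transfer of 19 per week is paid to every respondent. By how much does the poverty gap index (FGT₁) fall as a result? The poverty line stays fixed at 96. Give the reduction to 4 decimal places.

0.0567

Before: below the line — 46, 72, 85; poverty gap index (FGT₁) = 0.098380.
After the 19 transfer: below the line — 65, 91; poverty gap index (FGT₁) = 0.041667.
Reduction = 0.098380 − 0.041667 = 0.0567.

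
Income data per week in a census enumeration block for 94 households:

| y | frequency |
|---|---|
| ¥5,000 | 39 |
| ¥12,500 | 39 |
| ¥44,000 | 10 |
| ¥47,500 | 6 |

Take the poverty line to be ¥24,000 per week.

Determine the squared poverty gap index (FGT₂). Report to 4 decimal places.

Incomes under z: 39×¥5,000, 39×¥12,500 (q = 78 of N = 94).
Shortfall ratios: (24000−5000)/24000 = 0.7917 (×39); (24000−12500)/24000 = 0.4792 (×39).
Squared: 0.6267 (×39); 0.2296 (×39).
Sum = 33.397135; P₂ = 33.397135 / 94 = 0.3553.

0.3553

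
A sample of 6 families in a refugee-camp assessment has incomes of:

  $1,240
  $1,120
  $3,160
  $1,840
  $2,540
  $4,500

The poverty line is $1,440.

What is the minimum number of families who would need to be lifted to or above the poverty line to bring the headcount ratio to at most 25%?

Currently q = 2 of N = 6 are below the line (H = 0.333).
A headcount ratio of at most 25% allows at most ⌊0.25 × 6⌋ = 1 poor families.
So at least 2 − 1 = 1 must be lifted.

1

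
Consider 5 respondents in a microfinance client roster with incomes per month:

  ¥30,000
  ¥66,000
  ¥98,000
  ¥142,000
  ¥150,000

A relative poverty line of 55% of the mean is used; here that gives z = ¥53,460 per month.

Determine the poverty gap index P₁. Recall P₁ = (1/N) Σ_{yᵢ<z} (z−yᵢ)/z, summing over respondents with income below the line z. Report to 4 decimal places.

Poor units: ¥30,000 (q = 1 of N = 5).
Shortfall ratios: (53460−30000)/53460 = 0.4388.
Sum of shortfalls = 0.438833; P₁ averages over all N: 0.438833 / 5 = 0.0878.

0.0878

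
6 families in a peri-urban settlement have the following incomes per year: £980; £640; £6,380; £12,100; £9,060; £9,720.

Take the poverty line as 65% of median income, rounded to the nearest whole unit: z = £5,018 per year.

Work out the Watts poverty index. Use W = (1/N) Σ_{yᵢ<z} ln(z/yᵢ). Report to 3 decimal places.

0.615

Poor units: £640, £980 (q = 2 of N = 6).
ln(z/y) terms: ln(5018/640) = 2.0593; ln(5018/980) = 1.6332.
W = 3.692553 / 6 = 0.615.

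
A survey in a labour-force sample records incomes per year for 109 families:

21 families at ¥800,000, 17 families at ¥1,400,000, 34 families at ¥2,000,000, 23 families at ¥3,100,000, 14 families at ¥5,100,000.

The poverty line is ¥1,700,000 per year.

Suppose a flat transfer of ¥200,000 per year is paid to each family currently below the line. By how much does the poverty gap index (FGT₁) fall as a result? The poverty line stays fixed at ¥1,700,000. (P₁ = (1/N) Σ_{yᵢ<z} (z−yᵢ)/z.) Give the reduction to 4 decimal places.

0.0410

Before: below the line — 21×¥800,000, 17×¥1,400,000; poverty gap index (FGT₁) = 0.129520.
After the ¥200,000 transfer: below the line — 21×¥1,000,000, 17×¥1,600,000; poverty gap index (FGT₁) = 0.088505.
Reduction = 0.129520 − 0.088505 = 0.0410.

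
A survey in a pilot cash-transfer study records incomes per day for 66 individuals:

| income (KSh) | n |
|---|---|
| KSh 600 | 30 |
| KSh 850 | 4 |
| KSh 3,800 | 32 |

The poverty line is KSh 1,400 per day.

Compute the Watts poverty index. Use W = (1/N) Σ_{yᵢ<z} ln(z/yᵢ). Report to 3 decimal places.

0.415

Poor units: 30×KSh 600, 4×KSh 850 (q = 34 of N = 66).
ln(z/y) terms: ln(1400/600) = 0.8473 (×30); ln(1400/850) = 0.4990 (×4).
W = 27.414900 / 66 = 0.415.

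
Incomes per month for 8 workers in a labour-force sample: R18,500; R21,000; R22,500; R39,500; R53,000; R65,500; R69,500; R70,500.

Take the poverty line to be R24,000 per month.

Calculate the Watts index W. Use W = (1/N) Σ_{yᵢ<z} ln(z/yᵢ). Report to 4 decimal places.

Incomes under z: R18,500, R21,000, R22,500 (q = 3 of N = 8).
Log gaps: ln(24000/18500) = 0.2603; ln(24000/21000) = 0.1335; ln(24000/22500) = 0.0645.
W = 0.458353 / 8 = 0.0573.

0.0573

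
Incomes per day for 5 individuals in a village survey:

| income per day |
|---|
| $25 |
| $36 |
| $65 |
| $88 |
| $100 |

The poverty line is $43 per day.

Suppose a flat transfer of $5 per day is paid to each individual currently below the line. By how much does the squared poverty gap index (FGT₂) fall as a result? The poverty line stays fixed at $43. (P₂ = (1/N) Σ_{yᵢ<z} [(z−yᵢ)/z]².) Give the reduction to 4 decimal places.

0.0216

Before: below the line — $25, $36; squared poverty gap index (FGT₂) = 0.040346.
After the $5 transfer: below the line — $30, $41; squared poverty gap index (FGT₂) = 0.018713.
Reduction = 0.040346 − 0.018713 = 0.0216.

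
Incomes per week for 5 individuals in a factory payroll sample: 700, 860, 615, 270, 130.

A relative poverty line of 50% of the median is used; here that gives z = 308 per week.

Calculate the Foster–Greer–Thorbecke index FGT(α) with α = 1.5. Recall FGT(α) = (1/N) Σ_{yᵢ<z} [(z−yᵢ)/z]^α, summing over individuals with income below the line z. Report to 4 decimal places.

0.0965

Poor units: 130, 270 (q = 2 of N = 5).
Normalized shortfalls: (308−130)/308 = 0.5779; (308−270)/308 = 0.1234.
Raised to α = 1.5: 0.43934; 0.04334.
Sum = 0.482679; FGT(1.5) = 0.482679 / 5 = 0.0965.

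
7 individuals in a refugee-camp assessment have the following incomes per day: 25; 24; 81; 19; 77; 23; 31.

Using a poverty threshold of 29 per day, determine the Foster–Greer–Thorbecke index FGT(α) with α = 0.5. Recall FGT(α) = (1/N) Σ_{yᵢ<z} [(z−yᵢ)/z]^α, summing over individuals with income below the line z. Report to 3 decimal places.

0.261

Incomes under z: 19, 23, 24, 25 (q = 4 of N = 7).
Gap ratios (z−y)/z: (29−19)/29 = 0.3448; (29−23)/29 = 0.2069; (29−24)/29 = 0.1724; (29−25)/29 = 0.1379.
Raised to α = 0.5: 0.58722; 0.45486; 0.41523; 0.37139.
Sum = 1.828697; FGT(0.5) = 1.828697 / 7 = 0.261.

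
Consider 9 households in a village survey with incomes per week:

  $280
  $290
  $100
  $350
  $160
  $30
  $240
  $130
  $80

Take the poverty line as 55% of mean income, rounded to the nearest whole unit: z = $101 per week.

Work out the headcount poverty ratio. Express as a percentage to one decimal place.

3 of the 9 households have income below $101.
H = 3/9 = 33.3%.

33.3%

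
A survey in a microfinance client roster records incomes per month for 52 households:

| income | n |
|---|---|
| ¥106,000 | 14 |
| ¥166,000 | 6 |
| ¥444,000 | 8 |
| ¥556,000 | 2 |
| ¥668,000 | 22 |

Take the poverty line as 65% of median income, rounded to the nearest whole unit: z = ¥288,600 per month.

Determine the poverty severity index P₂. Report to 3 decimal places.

0.129

Below the line: 14×¥106,000, 6×¥166,000 (q = 20 of N = 52).
Relative gaps: (288600−106000)/288600 = 0.6327 (×14); (288600−166000)/288600 = 0.4248 (×6).
Squared: 0.4003 (×14); 0.1805 (×6).
Sum = 6.687279; P₂ = 6.687279 / 52 = 0.129.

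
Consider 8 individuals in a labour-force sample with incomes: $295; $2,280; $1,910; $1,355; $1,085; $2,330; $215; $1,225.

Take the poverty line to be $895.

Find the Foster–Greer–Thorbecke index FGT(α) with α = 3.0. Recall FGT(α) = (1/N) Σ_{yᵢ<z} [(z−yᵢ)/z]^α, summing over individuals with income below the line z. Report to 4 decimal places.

Below the line: $215, $295 (q = 2 of N = 8).
Gap ratios (z−y)/z: (895−215)/895 = 0.7598; (895−295)/895 = 0.6704.
Raised to α = 3.0: 0.43859; 0.30129.
Sum = 0.739879; FGT(3.0) = 0.739879 / 8 = 0.0925.

0.0925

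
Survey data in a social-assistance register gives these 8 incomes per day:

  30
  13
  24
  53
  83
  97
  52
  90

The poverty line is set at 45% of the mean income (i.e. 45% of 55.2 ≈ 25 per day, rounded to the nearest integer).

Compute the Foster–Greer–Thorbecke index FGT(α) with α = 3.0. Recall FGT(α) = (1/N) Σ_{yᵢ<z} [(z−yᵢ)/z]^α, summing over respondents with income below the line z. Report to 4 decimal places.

Incomes under z: 13, 24 (q = 2 of N = 8).
Shortfall ratios: (25−13)/25 = 0.4800; (25−24)/25 = 0.0400.
Raised to α = 3.0: 0.11059; 0.00006.
Sum = 0.110656; FGT(3.0) = 0.110656 / 8 = 0.0138.

0.0138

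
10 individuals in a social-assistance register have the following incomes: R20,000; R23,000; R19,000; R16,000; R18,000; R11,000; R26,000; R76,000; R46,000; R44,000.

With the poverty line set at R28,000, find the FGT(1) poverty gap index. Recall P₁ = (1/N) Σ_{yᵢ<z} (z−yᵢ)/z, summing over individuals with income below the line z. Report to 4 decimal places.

0.2250

Below the line: R11,000, R16,000, R18,000, R19,000, R20,000, R23,000, R26,000 (q = 7 of N = 10).
Shortfall ratios: (28000−11000)/28000 = 0.6071; (28000−16000)/28000 = 0.4286; (28000−18000)/28000 = 0.3571; (28000−19000)/28000 = 0.3214; (28000−20000)/28000 = 0.2857; (28000−23000)/28000 = 0.1786; (28000−26000)/28000 = 0.0714.
Sum of shortfalls = 2.250000; P₁ averages over all N: 2.250000 / 10 = 0.2250.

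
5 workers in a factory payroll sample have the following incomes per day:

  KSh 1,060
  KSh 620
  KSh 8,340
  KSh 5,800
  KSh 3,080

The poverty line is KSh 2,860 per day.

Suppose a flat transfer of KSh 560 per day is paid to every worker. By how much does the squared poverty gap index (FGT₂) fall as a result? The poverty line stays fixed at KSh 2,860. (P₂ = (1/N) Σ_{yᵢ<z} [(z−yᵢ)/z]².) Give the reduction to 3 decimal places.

Before: below the line — KSh 620, KSh 1,060; squared poverty gap index (FGT₂) = 0.20191.
After the KSh 560 transfer: below the line — KSh 1,180, KSh 1,620; squared poverty gap index (FGT₂) = 0.10661.
Reduction = 0.20191 − 0.10661 = 0.095.

0.095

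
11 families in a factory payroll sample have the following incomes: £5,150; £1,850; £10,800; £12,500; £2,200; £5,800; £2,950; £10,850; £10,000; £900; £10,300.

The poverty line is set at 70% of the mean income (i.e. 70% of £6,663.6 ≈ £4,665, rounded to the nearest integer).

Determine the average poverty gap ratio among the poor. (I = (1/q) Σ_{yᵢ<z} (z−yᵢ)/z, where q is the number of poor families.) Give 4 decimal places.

0.5766

Below z: £900, £1,850, £2,200, £2,950 (q = 4 of N = 11).
Relative gaps: 0.8071, 0.6034, 0.5284, 0.3676; sum = 2.306538.
The income-gap ratio divides by q (the poor only): 2.306538 / 4 = 0.5766.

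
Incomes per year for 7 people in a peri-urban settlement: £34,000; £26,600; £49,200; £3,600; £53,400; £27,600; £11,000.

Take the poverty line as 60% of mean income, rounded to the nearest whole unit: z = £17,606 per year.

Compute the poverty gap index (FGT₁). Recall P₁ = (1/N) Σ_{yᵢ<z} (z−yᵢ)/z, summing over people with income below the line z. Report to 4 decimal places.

0.1672

Poor units: £3,600, £11,000 (q = 2 of N = 7).
Normalized shortfalls: (17606−3600)/17606 = 0.7955; (17606−11000)/17606 = 0.3752.
Σ = 1.170737. Dividing by the full population N = 7 gives P₁ = 0.1672.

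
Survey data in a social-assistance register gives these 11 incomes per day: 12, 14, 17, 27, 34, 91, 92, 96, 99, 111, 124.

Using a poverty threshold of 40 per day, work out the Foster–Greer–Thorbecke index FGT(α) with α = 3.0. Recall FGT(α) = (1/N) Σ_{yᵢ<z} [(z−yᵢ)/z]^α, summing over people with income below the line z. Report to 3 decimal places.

0.077

Below z: 12, 14, 17, 27, 34 (q = 5 of N = 11).
Shortfall ratios: (40−12)/40 = 0.7000; (40−14)/40 = 0.6500; (40−17)/40 = 0.5750; (40−27)/40 = 0.3250; (40−34)/40 = 0.1500.
Raised to α = 3.0: 0.34300; 0.27463; 0.19011; 0.03433; 0.00337.
Sum = 0.845437; FGT(3.0) = 0.845437 / 11 = 0.077.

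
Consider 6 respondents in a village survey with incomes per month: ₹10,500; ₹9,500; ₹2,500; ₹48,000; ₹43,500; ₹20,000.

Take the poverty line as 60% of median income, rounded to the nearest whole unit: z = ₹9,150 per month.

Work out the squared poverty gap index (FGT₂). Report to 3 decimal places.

Below the line: ₹2,500 (q = 1 of N = 6).
Normalized shortfalls: (9150−2500)/9150 = 0.7268.
Squared: 0.5282.
Sum = 0.528203; P₂ = 0.528203 / 6 = 0.088.

0.088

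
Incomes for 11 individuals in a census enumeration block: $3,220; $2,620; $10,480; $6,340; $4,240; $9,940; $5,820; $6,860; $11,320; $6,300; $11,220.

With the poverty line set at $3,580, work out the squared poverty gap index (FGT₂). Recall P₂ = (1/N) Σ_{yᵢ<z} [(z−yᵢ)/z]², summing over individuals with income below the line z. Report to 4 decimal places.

Below z: $2,620, $3,220 (q = 2 of N = 11).
Relative gaps: (3580−2620)/3580 = 0.2682; (3580−3220)/3580 = 0.1006.
Squared: 0.0719; 0.0101.
Sum = 0.082020; P₂ = 0.082020 / 11 = 0.0075.

0.0075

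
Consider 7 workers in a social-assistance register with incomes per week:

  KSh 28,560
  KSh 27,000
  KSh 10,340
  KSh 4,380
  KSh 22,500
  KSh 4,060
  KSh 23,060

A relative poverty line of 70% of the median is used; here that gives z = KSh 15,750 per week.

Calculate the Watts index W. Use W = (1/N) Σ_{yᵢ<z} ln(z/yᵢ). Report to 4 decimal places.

Poor units: KSh 4,060, KSh 4,380, KSh 10,340 (q = 3 of N = 7).
ln(z/y) terms: ln(15750/4060) = 1.3557; ln(15750/4380) = 1.2798; ln(15750/10340) = 0.4208.
W = 3.056270 / 7 = 0.4366.

0.4366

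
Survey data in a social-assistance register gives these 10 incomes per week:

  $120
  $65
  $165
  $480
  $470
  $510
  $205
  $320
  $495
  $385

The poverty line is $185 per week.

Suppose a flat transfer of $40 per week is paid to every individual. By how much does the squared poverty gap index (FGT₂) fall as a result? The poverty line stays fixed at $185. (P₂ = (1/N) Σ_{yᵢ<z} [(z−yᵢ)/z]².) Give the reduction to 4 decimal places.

Before: below the line — $65, $120, $165; squared poverty gap index (FGT₂) = 0.055588.
After the $40 transfer: below the line — $105, $160; squared poverty gap index (FGT₂) = 0.020526.
Reduction = 0.055588 − 0.020526 = 0.0351.

0.0351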